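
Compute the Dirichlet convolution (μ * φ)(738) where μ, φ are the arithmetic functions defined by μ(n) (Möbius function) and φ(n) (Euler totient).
(μ * φ)(738) = 0

Divisors of 738: [1, 2, 3, 6, 9, 18, 41, 82, 123, 246, 369, 738]. For each d | 738:
  d = 1: μ(1) · φ(738/1) = 1 · 240 = 240
  d = 2: μ(2) · φ(738/2) = -1 · 240 = -240
  d = 3: μ(3) · φ(738/3) = -1 · 80 = -80
  d = 6: μ(6) · φ(738/6) = 1 · 80 = 80
  d = 9: μ(9) · φ(738/9) = 0 · 40 = 0
  d = 18: μ(18) · φ(738/18) = 0 · 40 = 0
  d = 41: μ(41) · φ(738/41) = -1 · 6 = -6
  d = 82: μ(82) · φ(738/82) = 1 · 6 = 6
  d = 123: μ(123) · φ(738/123) = 1 · 2 = 2
  d = 246: μ(246) · φ(738/246) = -1 · 2 = -2
  d = 369: μ(369) · φ(738/369) = 0 · 1 = 0
  d = 738: μ(738) · φ(738/738) = 0 · 1 = 0
Summing: (μ * φ)(738) = 240 + -240 + -80 + 80 + 0 + 0 + -6 + 6 + 2 + -2 + 0 + 0 = 0.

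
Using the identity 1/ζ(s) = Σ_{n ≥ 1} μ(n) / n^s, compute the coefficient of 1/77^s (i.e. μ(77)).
μ(77) = 1

Factor n = 77 = 7 · 11. μ(n) = 0 if any exponent ≥ 2 (not squarefree); otherwise μ(n) = (−1)^{ω(n)} where ω(n) is the number of distinct prime factors. Applying: μ(77) = 1.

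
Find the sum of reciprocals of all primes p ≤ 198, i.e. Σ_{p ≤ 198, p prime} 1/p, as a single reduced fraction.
Σ 1/p = 76196574135067008118914163673288637004399442476398684669741544152346284384175423/39195588149163123383161804554421175259738677336198748467804183290796540382737190

π(198) = 45, so the primes ≤ 198 are [2, 3, 5, 7, 11, 13, 17, 19, 23, 29, 31, 37, 41, 43, 47, 53, 59, 61, 67, 71, 73, 79, 83, 89, 97, 101, 103, 107, 109, 113, 127, 131, 137, 139, 149, 151, 157, 163, 167, 173, 179, 181, 191, 193, 197]. Summing 1/p over these primes: 76196574135067008118914163673288637004399442476398684669741544152346284384175423/39195588149163123383161804554421175259738677336198748467804183290796540382737190 ≈ 1.9440. Mertens estimate ln ln(198) + 0.2615 ≈ 1.9270.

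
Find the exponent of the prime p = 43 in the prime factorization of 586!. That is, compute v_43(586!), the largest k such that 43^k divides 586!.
v_43(586!) = 13

Legendre's formula: v_p(n!) = Σ_{k ≥ 1} ⌊n / p^k⌋. For p = 43, n = 586, the terms are:
  ⌊586/43^1⌋ = ⌊586/43⌋ = 13
(the next term ⌊586/43^2⌋ = 0, terminating the sum). Summing: v_43(586!) = 13 = 13.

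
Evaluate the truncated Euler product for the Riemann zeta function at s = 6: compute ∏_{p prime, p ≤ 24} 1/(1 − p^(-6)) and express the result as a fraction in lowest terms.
∏ = 7921457489978054880231124911875/7786417203783354362865572118528

The primes p ≤ 24 are [2, 3, 5, 7, 11, 13, 17, 19, 23]. For each prime, (1 − 1/p^6)^(-1) = p^6 / (p^6 − 1). The product is (1 − 1/2^6)^(-1), (1 − 1/3^6)^(-1), (1 − 1/5^6)^(-1), (1 − 1/7^6)^(-1), (1 − 1/11^6)^(-1), (1 − 1/13^6)^(-1), (1 − 1/17^6)^(-1), (1 − 1/19^6)^(-1), (1 − 1/23^6)^(-1) = ∏ p^6 / (p^6 − 1) = 7921457489978054880231124911875/7786417203783354362865572118528.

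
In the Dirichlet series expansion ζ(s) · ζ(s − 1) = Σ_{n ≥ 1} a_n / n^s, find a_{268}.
σ(268) = 476

In the product (Σ m^0/m^s)(Σ k / k^s) = Σ (Σ_{d | n} d) / n^s, the coefficient of 1/n^s is σ(n) = Σ_{d | n} d. For n = 268, divisors are [1, 2, 4, 67, 134, 268]; summing: σ(268) = 476.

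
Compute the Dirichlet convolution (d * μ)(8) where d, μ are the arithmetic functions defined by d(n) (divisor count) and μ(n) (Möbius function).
(d * μ)(8) = 1

Divisors of 8: [1, 2, 4, 8]. For each d | 8:
  d = 1: d(1) · μ(8/1) = 1 · 0 = 0
  d = 2: d(2) · μ(8/2) = 2 · 0 = 0
  d = 4: d(4) · μ(8/4) = 3 · -1 = -3
  d = 8: d(8) · μ(8/8) = 4 · 1 = 4
Summing: (d * μ)(8) = 0 + 0 + -3 + 4 = 1.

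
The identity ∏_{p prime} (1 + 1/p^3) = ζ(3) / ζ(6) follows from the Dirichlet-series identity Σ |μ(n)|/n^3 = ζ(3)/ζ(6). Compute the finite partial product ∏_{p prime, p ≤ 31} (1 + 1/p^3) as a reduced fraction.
∏ = 123276368443014873612288/104343309932640260237195

The primes p ≤ 31 are [2, 3, 5, 7, 11, 13, 17, 19, 23, 29, 31]. For each, (1 + 1/p^3) = (p^3 + 1)/p^3. Multiplying these fractions over p ∈ [2, 3, 5, 7, 11, 13, 17, 19, 23, 29, 31] gives 123276368443014873612288/104343309932640260237195. (In the limit P → ∞ this tends to ζ(3)/ζ(6).)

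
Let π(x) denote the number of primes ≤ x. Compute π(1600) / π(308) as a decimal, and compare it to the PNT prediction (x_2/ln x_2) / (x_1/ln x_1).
π(1600)/π(308) = 251/63 ≈ 3.9841;  PNT prediction ≈ 4.0347.

π(308) = 63 and π(1600) = 251, so π(1600)/π(308) ≈ 3.9841. The PNT-predicted ratio is (1600/ln(1600)) / (308/ln(308)) ≈ 4.0347. The two agree to within a few percent, as expected.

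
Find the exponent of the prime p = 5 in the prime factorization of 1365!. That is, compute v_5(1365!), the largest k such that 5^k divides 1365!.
v_5(1365!) = 339

Legendre's formula: v_p(n!) = Σ_{k ≥ 1} ⌊n / p^k⌋. For p = 5, n = 1365, the terms are:
  ⌊1365/5^1⌋ = ⌊1365/5⌋ = 273
  ⌊1365/5^2⌋ = ⌊1365/25⌋ = 54
  ⌊1365/5^3⌋ = ⌊1365/125⌋ = 10
  ⌊1365/5^4⌋ = ⌊1365/625⌋ = 2
(the next term ⌊1365/5^5⌋ = 0, terminating the sum). Summing: v_5(1365!) = 273 + 54 + 10 + 2 = 339.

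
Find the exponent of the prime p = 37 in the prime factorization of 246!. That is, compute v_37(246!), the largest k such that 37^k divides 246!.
v_37(246!) = 6

Legendre's formula: v_p(n!) = Σ_{k ≥ 1} ⌊n / p^k⌋. For p = 37, n = 246, the terms are:
  ⌊246/37^1⌋ = ⌊246/37⌋ = 6
(the next term ⌊246/37^2⌋ = 0, terminating the sum). Summing: v_37(246!) = 6 = 6.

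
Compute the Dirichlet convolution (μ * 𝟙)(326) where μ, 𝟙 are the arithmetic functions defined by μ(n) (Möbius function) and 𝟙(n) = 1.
(μ * 𝟙)(326) = 0

Divisors of 326: [1, 2, 163, 326]. For each d | 326:
  d = 1: μ(1) · 𝟙(326/1) = 1 · 1 = 1
  d = 2: μ(2) · 𝟙(326/2) = -1 · 1 = -1
  d = 163: μ(163) · 𝟙(326/163) = -1 · 1 = -1
  d = 326: μ(326) · 𝟙(326/326) = 1 · 1 = 1
Summing: (μ * 𝟙)(326) = 1 + -1 + -1 + 1 = 0.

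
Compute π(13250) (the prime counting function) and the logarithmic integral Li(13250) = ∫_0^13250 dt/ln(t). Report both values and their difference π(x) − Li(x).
π(13250) = 1575;  Li(13250) ≈ 1593.47;  π(x) − Li(x) ≈ -18.47.

Direct count of primes ≤ 13250 gives π(13250) = 1575. Numerical evaluation of the logarithmic integral gives Li(13250) ≈ 1593.47. The difference π(x) − Li(x) ≈ -18.47 is typically negative for small/moderate x (Li(x) overestimates), though Littlewood's theorem shows this sign changes infinitely often.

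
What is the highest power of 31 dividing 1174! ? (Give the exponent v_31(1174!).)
v_31(1174!) = 38

Legendre's formula: v_p(n!) = Σ_{k ≥ 1} ⌊n / p^k⌋. For p = 31, n = 1174, the terms are:
  ⌊1174/31^1⌋ = ⌊1174/31⌋ = 37
  ⌊1174/31^2⌋ = ⌊1174/961⌋ = 1
(the next term ⌊1174/31^3⌋ = 0, terminating the sum). Summing: v_31(1174!) = 37 + 1 = 38.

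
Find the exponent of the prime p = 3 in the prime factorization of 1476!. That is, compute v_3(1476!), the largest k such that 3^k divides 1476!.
v_3(1476!) = 736

Legendre's formula: v_p(n!) = Σ_{k ≥ 1} ⌊n / p^k⌋. For p = 3, n = 1476, the terms are:
  ⌊1476/3^1⌋ = ⌊1476/3⌋ = 492
  ⌊1476/3^2⌋ = ⌊1476/9⌋ = 164
  ⌊1476/3^3⌋ = ⌊1476/27⌋ = 54
  ⌊1476/3^4⌋ = ⌊1476/81⌋ = 18
  ⌊1476/3^5⌋ = ⌊1476/243⌋ = 6
  ⌊1476/3^6⌋ = ⌊1476/729⌋ = 2
(the next term ⌊1476/3^7⌋ = 0, terminating the sum). Summing: v_3(1476!) = 492 + 164 + 54 + 18 + 6 + 2 = 736.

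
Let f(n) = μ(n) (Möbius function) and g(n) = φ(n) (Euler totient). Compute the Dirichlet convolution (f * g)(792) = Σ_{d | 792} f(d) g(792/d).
(μ * φ)(792) = 72

Divisors of 792: [1, 2, 3, 4, 6, 8, 9, 11, 12, 18, 22, 24, 33, 36, 44, 66, 72, 88, 99, 132, 198, 264, 396, 792]. For each d | 792:
  d = 1: μ(1) · φ(792/1) = 1 · 240 = 240
  d = 2: μ(2) · φ(792/2) = -1 · 120 = -120
  d = 3: μ(3) · φ(792/3) = -1 · 80 = -80
  d = 4: μ(4) · φ(792/4) = 0 · 60 = 0
  d = 6: μ(6) · φ(792/6) = 1 · 40 = 40
  d = 8: μ(8) · φ(792/8) = 0 · 60 = 0
  d = 9: μ(9) · φ(792/9) = 0 · 40 = 0
  d = 11: μ(11) · φ(792/11) = -1 · 24 = -24
  d = 12: μ(12) · φ(792/12) = 0 · 20 = 0
  d = 18: μ(18) · φ(792/18) = 0 · 20 = 0
  d = 22: μ(22) · φ(792/22) = 1 · 12 = 12
  d = 24: μ(24) · φ(792/24) = 0 · 20 = 0
  d = 33: μ(33) · φ(792/33) = 1 · 8 = 8
  d = 36: μ(36) · φ(792/36) = 0 · 10 = 0
  d = 44: μ(44) · φ(792/44) = 0 · 6 = 0
  d = 66: μ(66) · φ(792/66) = -1 · 4 = -4
  d = 72: μ(72) · φ(792/72) = 0 · 10 = 0
  d = 88: μ(88) · φ(792/88) = 0 · 6 = 0
  d = 99: μ(99) · φ(792/99) = 0 · 4 = 0
  d = 132: μ(132) · φ(792/132) = 0 · 2 = 0
  d = 198: μ(198) · φ(792/198) = 0 · 2 = 0
  d = 264: μ(264) · φ(792/264) = 0 · 2 = 0
  d = 396: μ(396) · φ(792/396) = 0 · 1 = 0
  d = 792: μ(792) · φ(792/792) = 0 · 1 = 0
Summing: (μ * φ)(792) = 240 + -120 + -80 + 0 + 40 + 0 + 0 + -24 + 0 + 0 + 12 + 0 + 8 + 0 + 0 + -4 + 0 + 0 + 0 + 0 + 0 + 0 + 0 + 0 = 72.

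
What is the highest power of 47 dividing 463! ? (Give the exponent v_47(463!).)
v_47(463!) = 9

Legendre's formula: v_p(n!) = Σ_{k ≥ 1} ⌊n / p^k⌋. For p = 47, n = 463, the terms are:
  ⌊463/47^1⌋ = ⌊463/47⌋ = 9
(the next term ⌊463/47^2⌋ = 0, terminating the sum). Summing: v_47(463!) = 9 = 9.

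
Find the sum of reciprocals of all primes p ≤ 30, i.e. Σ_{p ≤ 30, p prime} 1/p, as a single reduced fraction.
Σ 1/p = 9920878441/6469693230

π(30) = 10, so the primes ≤ 30 are [2, 3, 5, 7, 11, 13, 17, 19, 23, 29]. Summing 1/p over these primes: 9920878441/6469693230 ≈ 1.5334. Mertens estimate ln ln(30) + 0.2615 ≈ 1.4856.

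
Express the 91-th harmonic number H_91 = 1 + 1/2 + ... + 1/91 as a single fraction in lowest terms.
H_91 = 3661081314759399341652108474601318124261/718766754945489455304472257065075294400

Direct summation: H_91 = 1 + 1/2 + ... + 1/91. The least common denominator is lcm(1, ..., 91) = 718766754945489455304472257065075294400; over this denominator the numerator is 718766754945489455304472257065075294400 + 359383377472744727652236128532537647200 + 239588918315163151768157419021691764800 + 179691688736372363826118064266268823600 + 143753350989097891060894451413015058880 + 119794459157581575884078709510845882400 + 102680964992212779329210322437867899200 + 89845844368186181913059032133134411800 + 79862972771721050589385806340563921600 + 71876675494548945530447225706507529440 + 65342432267771768664042932460461390400 + 59897229578790787942039354755422941200 + 55289750380422265792651712081928868800 + 51340482496106389664605161218933949600 + 47917783663032630353631483804338352960 + 44922922184093090956529516066567205900 + 42280397349734673841439544533239723200 + 39931486385860525294692903170281960800 + 37829829207657339752866960898161857600 + 35938337747274472765223612853253764720 + 34226988330737593109736774145955966400 + 32671216133885884332021466230230695200 + 31250728475890845882803141611525012800 + 29948614789395393971019677377711470600 + 28750670197819578212178890282603011776 + 27644875190211132896325856040964434400 + 26620990923907016863128602113521307200 + 25670241248053194832302580609466974800 + 24785060515361705355326629553968113600 + 23958891831516315176815741902169176480 + 23186024353080305009821685711776622400 + 22461461092046545478264758033283602950 + 21780810755923922888014310820153796800 + 21140198674867336920719772266619861600 + 20536192998442555865842064487573579840 + 19965743192930262647346451585140980400 + 19426128512040255548769520461218251200 + 18914914603828669876433480449080928800 + 18429916793474088597550570693976289600 + 17969168873637236382611806426626882360 + 17530896462085108665962737977196958400 + 17113494165368796554868387072977983200 + 16715505928964871053592378071280820800 + 16335608066942942166010733115115347600 + 15972594554344210117877161268112784320 + 15625364237945422941401570805762506400 + 15292909679691265006478133129044155200 + 14974307394697696985509838688855735300 + 14668709284601825618458617491123985600 + 14375335098909789106089445141301505888 + 14093465783244891280479848177746574400 + 13822437595105566448162928020482217200 + 13561636885763951986876835038963684800 + 13310495461953508431564301056760653600 + 13068486453554353732808586492092278080 + 12835120624026597416151290304733487400 + 12609943069219113250955653632720619200 + 12392530257680852677663314776984056800 + 12182487371957448394991055204492801600 + 11979445915758157588407870951084588240 + 11783061556483433693515938640411070400 + 11593012176540152504910842855888311200 + 11408996110245864369912258048651988800 + 11230730546023272739132379016641801475 + 11057950076084453158530342416385773760 + 10890405377961961444007155410076898400 + 10727862014111782914992123239777243200 + 10570099337433668460359886133309930800 + 10416909491963615294267713870508337600 + 10268096499221277932921032243786789920 + 10123475421767457116964397986832046400 + 9982871596465131323673225792570490200 + 9846119930760129524718798041987332800 + 9713064256020127774384760230609125600 + 9583556732606526070726296760867670592 + 9457457301914334938216740224540464400 + 9334633181110252666291847494351627200 + 9214958396737044298775285346988144800 + 9098313353740372851955345026140193600 + 8984584436818618191305903213313441180 + 8873663641302338954376200704507102400 + 8765448231042554332981368988598479200 + 8659840421029993437403280205603316800 + 8556747082684398277434193536488991600 + 8456079469946934768287908906647944640 + 8357752964482435526796189035640410400 + 8261686838453901785108876517989371200 + 8167804033471471083005366557557673800 + 8076030954443701744994070304101969600 + 7986297277172105058938580634056392160 + 7898535768631752256093101725989838400 = 3661081314759399341652108474601318124261, so H_91 = 3661081314759399341652108474601318124261/718766754945489455304472257065075294400 (already in lowest terms) ≈ 5.09356. (The PNT-adjacent estimate ln(91) + γ ≈ 5.08808 matches within O(1/n).)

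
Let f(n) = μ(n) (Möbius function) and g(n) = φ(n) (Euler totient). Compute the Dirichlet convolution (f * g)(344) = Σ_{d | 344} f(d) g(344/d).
(μ * φ)(344) = 82

Divisors of 344: [1, 2, 4, 8, 43, 86, 172, 344]. For each d | 344:
  d = 1: μ(1) · φ(344/1) = 1 · 168 = 168
  d = 2: μ(2) · φ(344/2) = -1 · 84 = -84
  d = 4: μ(4) · φ(344/4) = 0 · 42 = 0
  d = 8: μ(8) · φ(344/8) = 0 · 42 = 0
  d = 43: μ(43) · φ(344/43) = -1 · 4 = -4
  d = 86: μ(86) · φ(344/86) = 1 · 2 = 2
  d = 172: μ(172) · φ(344/172) = 0 · 1 = 0
  d = 344: μ(344) · φ(344/344) = 0 · 1 = 0
Summing: (μ * φ)(344) = 168 + -84 + 0 + 0 + -4 + 2 + 0 + 0 = 82.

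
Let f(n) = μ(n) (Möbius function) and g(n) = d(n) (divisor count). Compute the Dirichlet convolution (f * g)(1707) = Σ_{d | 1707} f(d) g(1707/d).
(μ * d)(1707) = 1

Divisors of 1707: [1, 3, 569, 1707]. For each d | 1707:
  d = 1: μ(1) · d(1707/1) = 1 · 4 = 4
  d = 3: μ(3) · d(1707/3) = -1 · 2 = -2
  d = 569: μ(569) · d(1707/569) = -1 · 2 = -2
  d = 1707: μ(1707) · d(1707/1707) = 1 · 1 = 1
Summing: (μ * d)(1707) = 4 + -2 + -2 + 1 = 1.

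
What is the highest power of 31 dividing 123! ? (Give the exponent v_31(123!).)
v_31(123!) = 3

Legendre's formula: v_p(n!) = Σ_{k ≥ 1} ⌊n / p^k⌋. For p = 31, n = 123, the terms are:
  ⌊123/31^1⌋ = ⌊123/31⌋ = 3
(the next term ⌊123/31^2⌋ = 0, terminating the sum). Summing: v_31(123!) = 3 = 3.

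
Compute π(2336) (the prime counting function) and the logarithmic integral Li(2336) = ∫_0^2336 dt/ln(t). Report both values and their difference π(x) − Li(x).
π(2336) = 345;  Li(2336) ≈ 358.56;  π(x) − Li(x) ≈ -13.56.

Direct count of primes ≤ 2336 gives π(2336) = 345. Numerical evaluation of the logarithmic integral gives Li(2336) ≈ 358.56. The difference π(x) − Li(x) ≈ -13.56 is typically negative for small/moderate x (Li(x) overestimates), though Littlewood's theorem shows this sign changes infinitely often.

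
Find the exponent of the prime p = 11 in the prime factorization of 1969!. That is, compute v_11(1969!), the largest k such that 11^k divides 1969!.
v_11(1969!) = 196

Legendre's formula: v_p(n!) = Σ_{k ≥ 1} ⌊n / p^k⌋. For p = 11, n = 1969, the terms are:
  ⌊1969/11^1⌋ = ⌊1969/11⌋ = 179
  ⌊1969/11^2⌋ = ⌊1969/121⌋ = 16
  ⌊1969/11^3⌋ = ⌊1969/1331⌋ = 1
(the next term ⌊1969/11^4⌋ = 0, terminating the sum). Summing: v_11(1969!) = 179 + 16 + 1 = 196.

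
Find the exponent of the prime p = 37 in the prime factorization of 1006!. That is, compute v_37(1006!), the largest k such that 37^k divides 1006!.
v_37(1006!) = 27

Legendre's formula: v_p(n!) = Σ_{k ≥ 1} ⌊n / p^k⌋. For p = 37, n = 1006, the terms are:
  ⌊1006/37^1⌋ = ⌊1006/37⌋ = 27
(the next term ⌊1006/37^2⌋ = 0, terminating the sum). Summing: v_37(1006!) = 27 = 27.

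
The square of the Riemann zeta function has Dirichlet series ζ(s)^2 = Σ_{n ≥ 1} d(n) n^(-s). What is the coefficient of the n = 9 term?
d(9) = 3

ζ(s)^2 = (Σ 1/m^s)(Σ 1/k^s). The coefficient of 1/n^s in the product is the number of ordered pairs (m, k) with mk = n, which equals d(n). For n = 9, divisors are [1, 3, 9], so d(9) = 3.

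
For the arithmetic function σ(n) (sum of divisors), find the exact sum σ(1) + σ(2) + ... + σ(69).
Σ_{n ≤ 69} σ(n) = 3921

Compute σ(n) for each 1 ≤ n ≤ 69: σ(1) = 1, σ(2) = 3, σ(3) = 4, σ(4) = 7, σ(5) = 6, σ(6) = 12, σ(7) = 8, σ(8) = 15, σ(9) = 13, σ(10) = 18, σ(11) = 12, σ(12) = 28, σ(13) = 14, σ(14) = 24, σ(15) = 24, σ(16) = 31, σ(17) = 18, σ(18) = 39, σ(19) = 20, σ(20) = 42, σ(21) = 32, σ(22) = 36, σ(23) = 24, σ(24) = 60, σ(25) = 31, σ(26) = 42, σ(27) = 40, σ(28) = 56, σ(29) = 30, σ(30) = 72, σ(31) = 32, σ(32) = 63, σ(33) = 48, σ(34) = 54, σ(35) = 48, σ(36) = 91, σ(37) = 38, σ(38) = 60, σ(39) = 56, σ(40) = 90, σ(41) = 42, σ(42) = 96, σ(43) = 44, σ(44) = 84, σ(45) = 78, σ(46) = 72, σ(47) = 48, σ(48) = 124, σ(49) = 57, σ(50) = 93, σ(51) = 72, σ(52) = 98, σ(53) = 54, σ(54) = 120, σ(55) = 72, σ(56) = 120, σ(57) = 80, σ(58) = 90, σ(59) = 60, σ(60) = 168, σ(61) = 62, σ(62) = 96, σ(63) = 104, σ(64) = 127, σ(65) = 84, σ(66) = 144, σ(67) = 68, σ(68) = 126, σ(69) = 96. Summing all 69 values: 3921. (Average order: Σ_{n ≤ x} σ(n) ~ (π²/12) x². For x = 69, (π²/12)·69² ≈ 3915.77.)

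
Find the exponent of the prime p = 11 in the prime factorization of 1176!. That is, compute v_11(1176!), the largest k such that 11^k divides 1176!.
v_11(1176!) = 115

Legendre's formula: v_p(n!) = Σ_{k ≥ 1} ⌊n / p^k⌋. For p = 11, n = 1176, the terms are:
  ⌊1176/11^1⌋ = ⌊1176/11⌋ = 106
  ⌊1176/11^2⌋ = ⌊1176/121⌋ = 9
(the next term ⌊1176/11^3⌋ = 0, terminating the sum). Summing: v_11(1176!) = 106 + 9 = 115.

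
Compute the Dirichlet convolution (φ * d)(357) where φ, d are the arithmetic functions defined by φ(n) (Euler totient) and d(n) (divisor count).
(φ * d)(357) = 576

Divisors of 357: [1, 3, 7, 17, 21, 51, 119, 357]. For each d | 357:
  d = 1: φ(1) · d(357/1) = 1 · 8 = 8
  d = 3: φ(3) · d(357/3) = 2 · 4 = 8
  d = 7: φ(7) · d(357/7) = 6 · 4 = 24
  d = 17: φ(17) · d(357/17) = 16 · 4 = 64
  d = 21: φ(21) · d(357/21) = 12 · 2 = 24
  d = 51: φ(51) · d(357/51) = 32 · 2 = 64
  d = 119: φ(119) · d(357/119) = 96 · 2 = 192
  d = 357: φ(357) · d(357/357) = 192 · 1 = 192
Summing: (φ * d)(357) = 8 + 8 + 24 + 64 + 24 + 64 + 192 + 192 = 576.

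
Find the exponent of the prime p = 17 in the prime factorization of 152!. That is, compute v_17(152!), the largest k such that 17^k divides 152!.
v_17(152!) = 8

Legendre's formula: v_p(n!) = Σ_{k ≥ 1} ⌊n / p^k⌋. For p = 17, n = 152, the terms are:
  ⌊152/17^1⌋ = ⌊152/17⌋ = 8
(the next term ⌊152/17^2⌋ = 0, terminating the sum). Summing: v_17(152!) = 8 = 8.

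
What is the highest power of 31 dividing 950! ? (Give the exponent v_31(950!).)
v_31(950!) = 30

Legendre's formula: v_p(n!) = Σ_{k ≥ 1} ⌊n / p^k⌋. For p = 31, n = 950, the terms are:
  ⌊950/31^1⌋ = ⌊950/31⌋ = 30
(the next term ⌊950/31^2⌋ = 0, terminating the sum). Summing: v_31(950!) = 30 = 30.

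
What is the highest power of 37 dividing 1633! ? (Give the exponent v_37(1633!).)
v_37(1633!) = 45

Legendre's formula: v_p(n!) = Σ_{k ≥ 1} ⌊n / p^k⌋. For p = 37, n = 1633, the terms are:
  ⌊1633/37^1⌋ = ⌊1633/37⌋ = 44
  ⌊1633/37^2⌋ = ⌊1633/1369⌋ = 1
(the next term ⌊1633/37^3⌋ = 0, terminating the sum). Summing: v_37(1633!) = 44 + 1 = 45.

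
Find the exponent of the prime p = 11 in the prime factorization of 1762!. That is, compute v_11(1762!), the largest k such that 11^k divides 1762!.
v_11(1762!) = 175

Legendre's formula: v_p(n!) = Σ_{k ≥ 1} ⌊n / p^k⌋. For p = 11, n = 1762, the terms are:
  ⌊1762/11^1⌋ = ⌊1762/11⌋ = 160
  ⌊1762/11^2⌋ = ⌊1762/121⌋ = 14
  ⌊1762/11^3⌋ = ⌊1762/1331⌋ = 1
(the next term ⌊1762/11^4⌋ = 0, terminating the sum). Summing: v_11(1762!) = 160 + 14 + 1 = 175.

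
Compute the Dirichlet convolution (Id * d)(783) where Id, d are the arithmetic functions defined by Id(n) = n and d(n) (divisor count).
(Id * d)(783) = 1798

Divisors of 783: [1, 3, 9, 27, 29, 87, 261, 783]. For each d | 783:
  d = 1: Id(1) · d(783/1) = 1 · 8 = 8
  d = 3: Id(3) · d(783/3) = 3 · 6 = 18
  d = 9: Id(9) · d(783/9) = 9 · 4 = 36
  d = 27: Id(27) · d(783/27) = 27 · 2 = 54
  d = 29: Id(29) · d(783/29) = 29 · 4 = 116
  d = 87: Id(87) · d(783/87) = 87 · 3 = 261
  d = 261: Id(261) · d(783/261) = 261 · 2 = 522
  d = 783: Id(783) · d(783/783) = 783 · 1 = 783
Summing: (Id * d)(783) = 8 + 18 + 36 + 54 + 116 + 261 + 522 + 783 = 1798.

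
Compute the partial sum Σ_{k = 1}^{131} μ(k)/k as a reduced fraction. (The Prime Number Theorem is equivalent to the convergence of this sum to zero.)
Σ μ(k)/k = -4282394934202784040475989054340166706696769726931/525896479052627740771371797072411912900610967452630

Values of μ(k) for 1 ≤ k ≤ 131: μ(1) = 1, μ(2) = -1, μ(3) = -1, μ(5) = -1, μ(6) = 1, μ(7) = -1, μ(10) = 1, μ(11) = -1, μ(13) = -1, μ(14) = 1, μ(15) = 1, μ(17) = -1, μ(19) = -1, μ(21) = 1, μ(22) = 1, μ(23) = -1, μ(26) = 1, μ(29) = -1, μ(30) = -1, μ(31) = -1, μ(33) = 1, μ(34) = 1, μ(35) = 1, μ(37) = -1, μ(38) = 1, μ(39) = 1, μ(41) = -1, μ(42) = -1, μ(43) = -1, μ(46) = 1, μ(47) = -1, μ(51) = 1, μ(53) = -1, μ(55) = 1, μ(57) = 1, μ(58) = 1, μ(59) = -1, μ(61) = -1, μ(62) = 1, μ(65) = 1, μ(66) = -1, μ(67) = -1, μ(69) = 1, μ(70) = -1, μ(71) = -1, μ(73) = -1, μ(74) = 1, μ(77) = 1, μ(78) = -1, μ(79) = -1, μ(82) = 1, μ(83) = -1, μ(85) = 1, μ(86) = 1, μ(87) = 1, μ(89) = -1, μ(91) = 1, μ(93) = 1, μ(94) = 1, μ(95) = 1, μ(97) = -1, μ(101) = -1, μ(102) = -1, μ(103) = -1, μ(105) = -1, μ(106) = 1, μ(107) = -1, μ(109) = -1, μ(110) = -1, μ(111) = 1, μ(113) = -1, μ(114) = -1, μ(115) = 1, μ(118) = 1, μ(119) = 1, μ(122) = 1, μ(123) = 1, μ(127) = -1, μ(129) = 1, μ(130) = -1, μ(131) = -1, with μ = 0 on non-squarefree integers. Summing μ(k)/k for k where μ(k) ≠ 0 gives -4282394934202784040475989054340166706696769726931/525896479052627740771371797072411912900610967452630 ≈ -0.0081. (PNT ⟺ this sum → 0 as n → ∞.)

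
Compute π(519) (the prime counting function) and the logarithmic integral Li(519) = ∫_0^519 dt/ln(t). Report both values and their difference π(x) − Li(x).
π(519) = 97;  Li(519) ≈ 104.84;  π(x) − Li(x) ≈ -7.84.

Direct count of primes ≤ 519 gives π(519) = 97. Numerical evaluation of the logarithmic integral gives Li(519) ≈ 104.84. The difference π(x) − Li(x) ≈ -7.84 is typically negative for small/moderate x (Li(x) overestimates), though Littlewood's theorem shows this sign changes infinitely often.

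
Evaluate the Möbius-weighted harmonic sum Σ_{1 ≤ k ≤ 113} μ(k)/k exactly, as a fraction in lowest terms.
Σ μ(k)/k = -116611872191453221503941654091901560637733903/4515722091488229684020743755934808927610669570

Values of μ(k) for 1 ≤ k ≤ 113: μ(1) = 1, μ(2) = -1, μ(3) = -1, μ(5) = -1, μ(6) = 1, μ(7) = -1, μ(10) = 1, μ(11) = -1, μ(13) = -1, μ(14) = 1, μ(15) = 1, μ(17) = -1, μ(19) = -1, μ(21) = 1, μ(22) = 1, μ(23) = -1, μ(26) = 1, μ(29) = -1, μ(30) = -1, μ(31) = -1, μ(33) = 1, μ(34) = 1, μ(35) = 1, μ(37) = -1, μ(38) = 1, μ(39) = 1, μ(41) = -1, μ(42) = -1, μ(43) = -1, μ(46) = 1, μ(47) = -1, μ(51) = 1, μ(53) = -1, μ(55) = 1, μ(57) = 1, μ(58) = 1, μ(59) = -1, μ(61) = -1, μ(62) = 1, μ(65) = 1, μ(66) = -1, μ(67) = -1, μ(69) = 1, μ(70) = -1, μ(71) = -1, μ(73) = -1, μ(74) = 1, μ(77) = 1, μ(78) = -1, μ(79) = -1, μ(82) = 1, μ(83) = -1, μ(85) = 1, μ(86) = 1, μ(87) = 1, μ(89) = -1, μ(91) = 1, μ(93) = 1, μ(94) = 1, μ(95) = 1, μ(97) = -1, μ(101) = -1, μ(102) = -1, μ(103) = -1, μ(105) = -1, μ(106) = 1, μ(107) = -1, μ(109) = -1, μ(110) = -1, μ(111) = 1, μ(113) = -1, with μ = 0 on non-squarefree integers. Summing μ(k)/k for k where μ(k) ≠ 0 gives -116611872191453221503941654091901560637733903/4515722091488229684020743755934808927610669570 ≈ -0.0258. (PNT ⟺ this sum → 0 as n → ∞.)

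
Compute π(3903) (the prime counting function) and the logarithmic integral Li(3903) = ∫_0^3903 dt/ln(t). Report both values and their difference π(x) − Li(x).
π(3903) = 539;  Li(3903) ≈ 553.65;  π(x) − Li(x) ≈ -14.65.

Direct count of primes ≤ 3903 gives π(3903) = 539. Numerical evaluation of the logarithmic integral gives Li(3903) ≈ 553.65. The difference π(x) − Li(x) ≈ -14.65 is typically negative for small/moderate x (Li(x) overestimates), though Littlewood's theorem shows this sign changes infinitely often.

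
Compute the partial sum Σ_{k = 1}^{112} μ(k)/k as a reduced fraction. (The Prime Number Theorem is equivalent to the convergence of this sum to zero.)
Σ μ(k)/k = -678316192822146162262092815134314936522301/39962142402550705168325165981723972810713890

Values of μ(k) for 1 ≤ k ≤ 112: μ(1) = 1, μ(2) = -1, μ(3) = -1, μ(5) = -1, μ(6) = 1, μ(7) = -1, μ(10) = 1, μ(11) = -1, μ(13) = -1, μ(14) = 1, μ(15) = 1, μ(17) = -1, μ(19) = -1, μ(21) = 1, μ(22) = 1, μ(23) = -1, μ(26) = 1, μ(29) = -1, μ(30) = -1, μ(31) = -1, μ(33) = 1, μ(34) = 1, μ(35) = 1, μ(37) = -1, μ(38) = 1, μ(39) = 1, μ(41) = -1, μ(42) = -1, μ(43) = -1, μ(46) = 1, μ(47) = -1, μ(51) = 1, μ(53) = -1, μ(55) = 1, μ(57) = 1, μ(58) = 1, μ(59) = -1, μ(61) = -1, μ(62) = 1, μ(65) = 1, μ(66) = -1, μ(67) = -1, μ(69) = 1, μ(70) = -1, μ(71) = -1, μ(73) = -1, μ(74) = 1, μ(77) = 1, μ(78) = -1, μ(79) = -1, μ(82) = 1, μ(83) = -1, μ(85) = 1, μ(86) = 1, μ(87) = 1, μ(89) = -1, μ(91) = 1, μ(93) = 1, μ(94) = 1, μ(95) = 1, μ(97) = -1, μ(101) = -1, μ(102) = -1, μ(103) = -1, μ(105) = -1, μ(106) = 1, μ(107) = -1, μ(109) = -1, μ(110) = -1, μ(111) = 1, with μ = 0 on non-squarefree integers. Summing μ(k)/k for k where μ(k) ≠ 0 gives -678316192822146162262092815134314936522301/39962142402550705168325165981723972810713890 ≈ -0.0170. (PNT ⟺ this sum → 0 as n → ∞.)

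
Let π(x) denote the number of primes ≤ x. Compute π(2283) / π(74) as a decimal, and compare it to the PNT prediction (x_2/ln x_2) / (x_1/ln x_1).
π(2283)/π(74) = 339/21 ≈ 16.1429;  PNT prediction ≈ 17.1708.

π(74) = 21 and π(2283) = 339, so π(2283)/π(74) ≈ 16.1429. The PNT-predicted ratio is (2283/ln(2283)) / (74/ln(74)) ≈ 17.1708. The two agree to within a few percent, as expected.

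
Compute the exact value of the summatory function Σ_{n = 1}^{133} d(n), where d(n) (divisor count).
Σ_{n ≤ 133} d(n) = 675

Compute d(n) for each 1 ≤ n ≤ 133: d(1) = 1, d(2) = 2, d(3) = 2, d(4) = 3, d(5) = 2, d(6) = 4, d(7) = 2, d(8) = 4, d(9) = 3, d(10) = 4, d(11) = 2, d(12) = 6, d(13) = 2, d(14) = 4, d(15) = 4, d(16) = 5, d(17) = 2, d(18) = 6, d(19) = 2, d(20) = 6, d(21) = 4, d(22) = 4, d(23) = 2, d(24) = 8, d(25) = 3, d(26) = 4, d(27) = 4, d(28) = 6, d(29) = 2, d(30) = 8, d(31) = 2, d(32) = 6, d(33) = 4, d(34) = 4, d(35) = 4, d(36) = 9, d(37) = 2, d(38) = 4, d(39) = 4, d(40) = 8, d(41) = 2, d(42) = 8, d(43) = 2, d(44) = 6, d(45) = 6, d(46) = 4, d(47) = 2, d(48) = 10, d(49) = 3, d(50) = 6, d(51) = 4, d(52) = 6, d(53) = 2, d(54) = 8, d(55) = 4, d(56) = 8, d(57) = 4, d(58) = 4, d(59) = 2, d(60) = 12, d(61) = 2, d(62) = 4, d(63) = 6, d(64) = 7, d(65) = 4, d(66) = 8, d(67) = 2, d(68) = 6, d(69) = 4, d(70) = 8, d(71) = 2, d(72) = 12, d(73) = 2, d(74) = 4, d(75) = 6, d(76) = 6, d(77) = 4, d(78) = 8, d(79) = 2, d(80) = 10, d(81) = 5, d(82) = 4, d(83) = 2, d(84) = 12, d(85) = 4, d(86) = 4, d(87) = 4, d(88) = 8, d(89) = 2, d(90) = 12, d(91) = 4, d(92) = 6, d(93) = 4, d(94) = 4, d(95) = 4, d(96) = 12, d(97) = 2, d(98) = 6, d(99) = 6, d(100) = 9, d(101) = 2, d(102) = 8, d(103) = 2, d(104) = 8, d(105) = 8, d(106) = 4, d(107) = 2, d(108) = 12, d(109) = 2, d(110) = 8, d(111) = 4, d(112) = 10, d(113) = 2, d(114) = 8, d(115) = 4, d(116) = 6, d(117) = 6, d(118) = 4, d(119) = 4, d(120) = 16, d(121) = 3, d(122) = 4, d(123) = 4, d(124) = 6, d(125) = 4, d(126) = 12, d(127) = 2, d(128) = 8, d(129) = 4, d(130) = 8, d(131) = 2, d(132) = 12, d(133) = 4. Summing all 133 values: 675. (Dirichlet's divisor formula: Σ_{n ≤ x} d(n) = x ln(x) + (2γ − 1) x + O(√x). For x = 133, the asymptotic estimate is ≈ 670.96.)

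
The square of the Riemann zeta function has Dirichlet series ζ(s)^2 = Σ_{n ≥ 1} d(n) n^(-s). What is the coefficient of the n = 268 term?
d(268) = 6

ζ(s)^2 = (Σ 1/m^s)(Σ 1/k^s). The coefficient of 1/n^s in the product is the number of ordered pairs (m, k) with mk = n, which equals d(n). For n = 268, divisors are [1, 2, 4, 67, 134, 268], so d(268) = 6.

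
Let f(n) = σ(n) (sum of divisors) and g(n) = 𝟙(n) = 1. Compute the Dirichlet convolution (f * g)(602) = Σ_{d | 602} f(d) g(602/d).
(σ * 𝟙)(602) = 1620

Divisors of 602: [1, 2, 7, 14, 43, 86, 301, 602]. For each d | 602:
  d = 1: σ(1) · 𝟙(602/1) = 1 · 1 = 1
  d = 2: σ(2) · 𝟙(602/2) = 3 · 1 = 3
  d = 7: σ(7) · 𝟙(602/7) = 8 · 1 = 8
  d = 14: σ(14) · 𝟙(602/14) = 24 · 1 = 24
  d = 43: σ(43) · 𝟙(602/43) = 44 · 1 = 44
  d = 86: σ(86) · 𝟙(602/86) = 132 · 1 = 132
  d = 301: σ(301) · 𝟙(602/301) = 352 · 1 = 352
  d = 602: σ(602) · 𝟙(602/602) = 1056 · 1 = 1056
Summing: (σ * 𝟙)(602) = 1 + 3 + 8 + 24 + 44 + 132 + 352 + 1056 = 1620.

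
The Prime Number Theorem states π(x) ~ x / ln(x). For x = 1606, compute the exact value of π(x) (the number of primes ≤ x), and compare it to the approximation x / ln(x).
π(1606) = 252;  x/ln(x) ≈ 217.57;  relative error ≈ 13.66%.

Directly count primes up to 1606: π(1606) = 252. The PNT approximation gives 1606/ln(1606) ≈ 1606/7.38150 ≈ 217.57. Relative error (π(x) − x/ln(x)) / π(x) ≈ 13.66%; the approximation is known to undercount slightly (Li(x) is a better estimate).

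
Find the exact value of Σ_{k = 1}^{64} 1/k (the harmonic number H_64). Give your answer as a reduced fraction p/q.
H_64 = 623171679694215690971693339/131362987122535807501262400

Direct summation: H_64 = 1 + 1/2 + ... + 1/64. The least common denominator is lcm(1, ..., 64) = 1182266884102822267511361600; over this denominator the numerator is 1182266884102822267511361600 + 591133442051411133755680800 + 394088961367607422503787200 + 295566721025705566877840400 + 236453376820564453502272320 + 197044480683803711251893600 + 168895269157546038215908800 + 147783360512852783438920200 + 131362987122535807501262400 + 118226688410282226751136160 + 107478807645711115228305600 + 98522240341901855625946800 + 90943606469447866731643200 + 84447634578773019107954400 + 78817792273521484500757440 + 73891680256426391719460100 + 69545110829577780441844800 + 65681493561267903750631200 + 62224572847516961447966400 + 59113344205141113375568080 + 56298423052515346071969600 + 53739403822855557614152800 + 51402908004470533370059200 + 49261120170950927812973400 + 47290675364112890700454464 + 45471803234723933365821600 + 43787662374178602500420800 + 42223817289386509553977200 + 40767823589752491983150400 + 39408896136760742250378720 + 38137641422671686048753600 + 36945840128213195859730050 + 35826269215237038409435200 + 34772555414788890220922400 + 33779053831509207643181760 + 32840746780633951875315600 + 31953159029806007230036800 + 31112286423758480723983200 + 30314535489815955577214400 + 29556672102570556687784040 + 28835777661044445549057600 + 28149211526257673035984800 + 27494578700065634128171200 + 26869701911427778807076400 + 26272597424507161500252480 + 25701454002235266685029600 + 25154614555379197181092800 + 24630560085475463906486700 + 24127895593935148316558400 + 23645337682056445350227232 + 23181703609859260147281600 + 22735901617361966682910800 + 22306922341562684292667200 + 21893831187089301250210400 + 21495761529142223045661120 + 21111908644693254776988600 + 20741524282505653815988800 + 20383911794876245991575200 + 20038421764454614703582400 + 19704448068380371125189360 + 19381424329554463401825600 + 19068820711335843024376800 + 18766141017505115357323200 + 18472920064106597929865025 = 5608545117247941218745240051, so H_64 = 5608545117247941218745240051/1182266884102822267511361600; reducing by gcd(5608545117247941218745240051, 1182266884102822267511361600) = 9 gives 623171679694215690971693339/131362987122535807501262400 ≈ 4.74389. (The PNT-adjacent estimate ln(64) + γ ≈ 4.73610 matches within O(1/n).)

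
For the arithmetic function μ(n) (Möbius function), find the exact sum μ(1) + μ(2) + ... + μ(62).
Σ_{n ≤ 62} μ(n) = -1

Compute μ(n) for each 1 ≤ n ≤ 62: μ(1) = 1, μ(2) = -1, μ(3) = -1, μ(4) = 0, μ(5) = -1, μ(6) = 1, μ(7) = -1, μ(8) = 0, μ(9) = 0, μ(10) = 1, μ(11) = -1, μ(12) = 0, μ(13) = -1, μ(14) = 1, μ(15) = 1, μ(16) = 0, μ(17) = -1, μ(18) = 0, μ(19) = -1, μ(20) = 0, μ(21) = 1, μ(22) = 1, μ(23) = -1, μ(24) = 0, μ(25) = 0, μ(26) = 1, μ(27) = 0, μ(28) = 0, μ(29) = -1, μ(30) = -1, μ(31) = -1, μ(32) = 0, μ(33) = 1, μ(34) = 1, μ(35) = 1, μ(36) = 0, μ(37) = -1, μ(38) = 1, μ(39) = 1, μ(40) = 0, μ(41) = -1, μ(42) = -1, μ(43) = -1, μ(44) = 0, μ(45) = 0, μ(46) = 1, μ(47) = -1, μ(48) = 0, μ(49) = 0, μ(50) = 0, μ(51) = 1, μ(52) = 0, μ(53) = -1, μ(54) = 0, μ(55) = 1, μ(56) = 0, μ(57) = 1, μ(58) = 1, μ(59) = -1, μ(60) = 0, μ(61) = -1, μ(62) = 1. Summing all 62 values: -1. (Mertens function M(x) = Σ_{n ≤ x} μ(n); on average M(x) should be small (PNT ⟺ M(x) = o(x)).)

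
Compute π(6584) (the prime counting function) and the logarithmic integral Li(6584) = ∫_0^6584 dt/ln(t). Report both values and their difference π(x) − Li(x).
π(6584) = 852;  Li(6584) ≈ 867.18;  π(x) − Li(x) ≈ -15.18.

Direct count of primes ≤ 6584 gives π(6584) = 852. Numerical evaluation of the logarithmic integral gives Li(6584) ≈ 867.18. The difference π(x) − Li(x) ≈ -15.18 is typically negative for small/moderate x (Li(x) overestimates), though Littlewood's theorem shows this sign changes infinitely often.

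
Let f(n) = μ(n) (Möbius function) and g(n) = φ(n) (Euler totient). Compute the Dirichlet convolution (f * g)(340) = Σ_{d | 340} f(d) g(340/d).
(μ * φ)(340) = 45

Divisors of 340: [1, 2, 4, 5, 10, 17, 20, 34, 68, 85, 170, 340]. For each d | 340:
  d = 1: μ(1) · φ(340/1) = 1 · 128 = 128
  d = 2: μ(2) · φ(340/2) = -1 · 64 = -64
  d = 4: μ(4) · φ(340/4) = 0 · 64 = 0
  d = 5: μ(5) · φ(340/5) = -1 · 32 = -32
  d = 10: μ(10) · φ(340/10) = 1 · 16 = 16
  d = 17: μ(17) · φ(340/17) = -1 · 8 = -8
  d = 20: μ(20) · φ(340/20) = 0 · 16 = 0
  d = 34: μ(34) · φ(340/34) = 1 · 4 = 4
  d = 68: μ(68) · φ(340/68) = 0 · 4 = 0
  d = 85: μ(85) · φ(340/85) = 1 · 2 = 2
  d = 170: μ(170) · φ(340/170) = -1 · 1 = -1
  d = 340: μ(340) · φ(340/340) = 0 · 1 = 0
Summing: (μ * φ)(340) = 128 + -64 + 0 + -32 + 16 + -8 + 0 + 4 + 0 + 2 + -1 + 0 = 45.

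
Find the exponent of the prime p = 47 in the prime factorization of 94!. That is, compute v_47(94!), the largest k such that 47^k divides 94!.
v_47(94!) = 2

Legendre's formula: v_p(n!) = Σ_{k ≥ 1} ⌊n / p^k⌋. For p = 47, n = 94, the terms are:
  ⌊94/47^1⌋ = ⌊94/47⌋ = 2
(the next term ⌊94/47^2⌋ = 0, terminating the sum). Summing: v_47(94!) = 2 = 2.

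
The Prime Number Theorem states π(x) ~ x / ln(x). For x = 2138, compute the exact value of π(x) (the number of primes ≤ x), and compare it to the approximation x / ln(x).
π(2138) = 322;  x/ln(x) ≈ 278.83;  relative error ≈ 13.41%.

Directly count primes up to 2138: π(2138) = 322. The PNT approximation gives 2138/ln(2138) ≈ 2138/7.66763 ≈ 278.83. Relative error (π(x) − x/ln(x)) / π(x) ≈ 13.41%; the approximation is known to undercount slightly (Li(x) is a better estimate).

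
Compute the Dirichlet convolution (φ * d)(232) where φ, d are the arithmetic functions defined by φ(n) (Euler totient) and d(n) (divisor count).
(φ * d)(232) = 450

Divisors of 232: [1, 2, 4, 8, 29, 58, 116, 232]. For each d | 232:
  d = 1: φ(1) · d(232/1) = 1 · 8 = 8
  d = 2: φ(2) · d(232/2) = 1 · 6 = 6
  d = 4: φ(4) · d(232/4) = 2 · 4 = 8
  d = 8: φ(8) · d(232/8) = 4 · 2 = 8
  d = 29: φ(29) · d(232/29) = 28 · 4 = 112
  d = 58: φ(58) · d(232/58) = 28 · 3 = 84
  d = 116: φ(116) · d(232/116) = 56 · 2 = 112
  d = 232: φ(232) · d(232/232) = 112 · 1 = 112
Summing: (φ * d)(232) = 8 + 6 + 8 + 8 + 112 + 84 + 112 + 112 = 450.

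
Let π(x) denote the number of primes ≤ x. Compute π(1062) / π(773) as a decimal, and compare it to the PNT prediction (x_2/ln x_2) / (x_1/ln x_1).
π(1062)/π(773) = 178/137 ≈ 1.2993;  PNT prediction ≈ 1.3112.

π(773) = 137 and π(1062) = 178, so π(1062)/π(773) ≈ 1.2993. The PNT-predicted ratio is (1062/ln(1062)) / (773/ln(773)) ≈ 1.3112. The two agree to within a few percent, as expected.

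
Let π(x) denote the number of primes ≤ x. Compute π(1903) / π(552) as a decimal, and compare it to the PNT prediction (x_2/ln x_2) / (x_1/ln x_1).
π(1903)/π(552) = 291/101 ≈ 2.8812;  PNT prediction ≈ 2.8824.

π(552) = 101 and π(1903) = 291, so π(1903)/π(552) ≈ 2.8812. The PNT-predicted ratio is (1903/ln(1903)) / (552/ln(552)) ≈ 2.8824. The two agree to within a few percent, as expected.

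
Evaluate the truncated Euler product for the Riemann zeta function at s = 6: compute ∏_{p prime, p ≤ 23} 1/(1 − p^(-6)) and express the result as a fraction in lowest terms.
∏ = 7921457489978054880231124911875/7786417203783354362865572118528

The primes p ≤ 23 are [2, 3, 5, 7, 11, 13, 17, 19, 23]. For each prime, (1 − 1/p^6)^(-1) = p^6 / (p^6 − 1). The product is (1 − 1/2^6)^(-1), (1 − 1/3^6)^(-1), (1 − 1/5^6)^(-1), (1 − 1/7^6)^(-1), (1 − 1/11^6)^(-1), (1 − 1/13^6)^(-1), (1 − 1/17^6)^(-1), (1 − 1/19^6)^(-1), (1 − 1/23^6)^(-1) = ∏ p^6 / (p^6 − 1) = 7921457489978054880231124911875/7786417203783354362865572118528.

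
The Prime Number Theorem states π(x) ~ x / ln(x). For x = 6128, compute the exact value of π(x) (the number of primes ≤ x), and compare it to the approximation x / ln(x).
π(6128) = 798;  x/ln(x) ≈ 702.70;  relative error ≈ 11.94%.

Directly count primes up to 6128: π(6128) = 798. The PNT approximation gives 6128/ln(6128) ≈ 6128/8.72062 ≈ 702.70. Relative error (π(x) − x/ln(x)) / π(x) ≈ 11.94%; the approximation is known to undercount slightly (Li(x) is a better estimate).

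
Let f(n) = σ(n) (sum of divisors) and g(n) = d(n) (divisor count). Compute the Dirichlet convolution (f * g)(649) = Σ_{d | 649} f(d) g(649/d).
(σ * d)(649) = 868

Divisors of 649: [1, 11, 59, 649]. For each d | 649:
  d = 1: σ(1) · d(649/1) = 1 · 4 = 4
  d = 11: σ(11) · d(649/11) = 12 · 2 = 24
  d = 59: σ(59) · d(649/59) = 60 · 2 = 120
  d = 649: σ(649) · d(649/649) = 720 · 1 = 720
Summing: (σ * d)(649) = 4 + 24 + 120 + 720 = 868.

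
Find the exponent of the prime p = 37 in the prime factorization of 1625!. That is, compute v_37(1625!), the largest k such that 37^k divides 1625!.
v_37(1625!) = 44

Legendre's formula: v_p(n!) = Σ_{k ≥ 1} ⌊n / p^k⌋. For p = 37, n = 1625, the terms are:
  ⌊1625/37^1⌋ = ⌊1625/37⌋ = 43
  ⌊1625/37^2⌋ = ⌊1625/1369⌋ = 1
(the next term ⌊1625/37^3⌋ = 0, terminating the sum). Summing: v_37(1625!) = 43 + 1 = 44.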